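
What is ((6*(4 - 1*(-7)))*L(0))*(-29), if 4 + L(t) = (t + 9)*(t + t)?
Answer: 7656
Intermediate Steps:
L(t) = -4 + 2*t*(9 + t) (L(t) = -4 + (t + 9)*(t + t) = -4 + (9 + t)*(2*t) = -4 + 2*t*(9 + t))
((6*(4 - 1*(-7)))*L(0))*(-29) = ((6*(4 - 1*(-7)))*(-4 + 2*0**2 + 18*0))*(-29) = ((6*(4 + 7))*(-4 + 2*0 + 0))*(-29) = ((6*11)*(-4 + 0 + 0))*(-29) = (66*(-4))*(-29) = -264*(-29) = 7656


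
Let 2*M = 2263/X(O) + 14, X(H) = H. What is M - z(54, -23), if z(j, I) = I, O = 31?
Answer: 133/2 ≈ 66.500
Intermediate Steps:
M = 87/2 (M = (2263/31 + 14)/2 = (2263*(1/31) + 14)/2 = (73 + 14)/2 = (1/2)*87 = 87/2 ≈ 43.500)
M - z(54, -23) = 87/2 - 1*(-23) = 87/2 + 23 = 133/2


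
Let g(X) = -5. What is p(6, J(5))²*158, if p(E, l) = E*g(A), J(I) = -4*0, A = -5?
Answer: 142200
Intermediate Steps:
J(I) = 0
p(E, l) = -5*E (p(E, l) = E*(-5) = -5*E)
p(6, J(5))²*158 = (-5*6)²*158 = (-30)²*158 = 900*158 = 142200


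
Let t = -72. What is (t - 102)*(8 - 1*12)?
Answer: 696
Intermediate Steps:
(t - 102)*(8 - 1*12) = (-72 - 102)*(8 - 1*12) = -174*(8 - 12) = -174*(-4) = 696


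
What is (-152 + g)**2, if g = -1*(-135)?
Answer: 289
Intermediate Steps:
g = 135
(-152 + g)**2 = (-152 + 135)**2 = (-17)**2 = 289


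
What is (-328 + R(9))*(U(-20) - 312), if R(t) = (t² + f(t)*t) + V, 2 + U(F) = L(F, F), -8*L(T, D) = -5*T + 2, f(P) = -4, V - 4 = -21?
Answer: 98025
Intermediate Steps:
V = -17 (V = 4 - 21 = -17)
L(T, D) = -¼ + 5*T/8 (L(T, D) = -(-5*T + 2)/8 = -(2 - 5*T)/8 = -¼ + 5*T/8)
U(F) = -9/4 + 5*F/8 (U(F) = -2 + (-¼ + 5*F/8) = -9/4 + 5*F/8)
R(t) = -17 + t² - 4*t (R(t) = (t² - 4*t) - 17 = -17 + t² - 4*t)
(-328 + R(9))*(U(-20) - 312) = (-328 + (-17 + 9² - 4*9))*((-9/4 + (5/8)*(-20)) - 312) = (-328 + (-17 + 81 - 36))*((-9/4 - 25/2) - 312) = (-328 + 28)*(-59/4 - 312) = -300*(-1307/4) = 98025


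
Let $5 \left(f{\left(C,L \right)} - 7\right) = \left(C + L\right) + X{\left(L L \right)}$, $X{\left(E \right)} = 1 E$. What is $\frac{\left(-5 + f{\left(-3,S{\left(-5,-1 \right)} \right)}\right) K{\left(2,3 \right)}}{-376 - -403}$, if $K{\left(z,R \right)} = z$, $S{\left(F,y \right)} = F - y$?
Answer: $\frac{38}{135} \approx 0.28148$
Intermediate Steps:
$X{\left(E \right)} = E$
$f{\left(C,L \right)} = 7 + \frac{C}{5} + \frac{L}{5} + \frac{L^{2}}{5}$ ($f{\left(C,L \right)} = 7 + \frac{\left(C + L\right) + L L}{5} = 7 + \frac{\left(C + L\right) + L^{2}}{5} = 7 + \frac{C + L + L^{2}}{5} = 7 + \left(\frac{C}{5} + \frac{L}{5} + \frac{L^{2}}{5}\right) = 7 + \frac{C}{5} + \frac{L}{5} + \frac{L^{2}}{5}$)
$\frac{\left(-5 + f{\left(-3,S{\left(-5,-1 \right)} \right)}\right) K{\left(2,3 \right)}}{-376 - -403} = \frac{\left(-5 + \left(7 + \frac{1}{5} \left(-3\right) + \frac{-5 - -1}{5} + \frac{\left(-5 - -1\right)^{2}}{5}\right)\right) 2}{-376 - -403} = \frac{\left(-5 + \left(7 - \frac{3}{5} + \frac{-5 + 1}{5} + \frac{\left(-5 + 1\right)^{2}}{5}\right)\right) 2}{-376 + 403} = \frac{\left(-5 + \left(7 - \frac{3}{5} + \frac{1}{5} \left(-4\right) + \frac{\left(-4\right)^{2}}{5}\right)\right) 2}{27} = \left(-5 + \left(7 - \frac{3}{5} - \frac{4}{5} + \frac{1}{5} \cdot 16\right)\right) 2 \cdot \frac{1}{27} = \left(-5 + \left(7 - \frac{3}{5} - \frac{4}{5} + \frac{16}{5}\right)\right) 2 \cdot \frac{1}{27} = \left(-5 + \frac{44}{5}\right) 2 \cdot \frac{1}{27} = \frac{19}{5} \cdot 2 \cdot \frac{1}{27} = \frac{38}{5} \cdot \frac{1}{27} = \frac{38}{135}$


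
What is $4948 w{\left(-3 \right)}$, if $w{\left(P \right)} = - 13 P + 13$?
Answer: $257296$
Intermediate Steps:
$w{\left(P \right)} = 13 - 13 P$
$4948 w{\left(-3 \right)} = 4948 \left(13 - -39\right) = 4948 \left(13 + 39\right) = 4948 \cdot 52 = 257296$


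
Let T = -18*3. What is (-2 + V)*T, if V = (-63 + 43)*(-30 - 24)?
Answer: -58212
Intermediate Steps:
T = -54
V = 1080 (V = -20*(-54) = 1080)
(-2 + V)*T = (-2 + 1080)*(-54) = 1078*(-54) = -58212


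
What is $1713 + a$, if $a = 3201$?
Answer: $4914$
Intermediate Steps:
$1713 + a = 1713 + 3201 = 4914$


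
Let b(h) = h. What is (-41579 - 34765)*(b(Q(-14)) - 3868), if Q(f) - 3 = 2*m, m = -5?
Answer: 295833000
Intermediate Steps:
Q(f) = -7 (Q(f) = 3 + 2*(-5) = 3 - 10 = -7)
(-41579 - 34765)*(b(Q(-14)) - 3868) = (-41579 - 34765)*(-7 - 3868) = -76344*(-3875) = 295833000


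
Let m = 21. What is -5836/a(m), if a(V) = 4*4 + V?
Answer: -5836/37 ≈ -157.73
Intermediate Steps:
a(V) = 16 + V
-5836/a(m) = -5836/(16 + 21) = -5836/37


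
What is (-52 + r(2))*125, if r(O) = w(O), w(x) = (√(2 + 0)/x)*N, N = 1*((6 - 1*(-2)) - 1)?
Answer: -6500 + 875*√2/2 ≈ -5881.3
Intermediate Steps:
N = 7 (N = 1*((6 + 2) - 1) = 1*(8 - 1) = 1*7 = 7)
w(x) = 7*√2/x (w(x) = (√(2 + 0)/x)*7 = (√2/x)*7 = 7*√2/x)
r(O) = 7*√2/O
(-52 + r(2))*125 = (-52 + 7*√2/2)*125 = -6500 + 875*√2/2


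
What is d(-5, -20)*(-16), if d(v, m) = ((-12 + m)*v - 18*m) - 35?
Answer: -7760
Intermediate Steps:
d(v, m) = -35 - 18*m + v*(-12 + m) (d(v, m) = (v*(-12 + m) - 18*m) - 35 = (-18*m + v*(-12 + m)) - 35 = -35 - 18*m + v*(-12 + m))
d(-5, -20)*(-16) = (-35 - 18*(-20) - 12*(-5) - 20*(-5))*(-16) = (-35 + 360 + 60 + 100)*(-16) = 485*(-16) = -7760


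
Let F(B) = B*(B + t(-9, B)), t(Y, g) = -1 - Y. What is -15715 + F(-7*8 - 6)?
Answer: -12367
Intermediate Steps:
F(B) = B*(8 + B) (F(B) = B*(B + (-1 - 1*(-9))) = B*(B + (-1 + 9)) = B*(B + 8) = B*(8 + B))
-15715 + F(-7*8 - 6) = -15715 + (-7*8 - 6)*(8 + (-7*8 - 6)) = -15715 + (-56 - 6)*(8 + (-56 - 6)) = -15715 - 62*(8 - 62) = -15715 - 62*(-54) = -15715 + 3348 = -12367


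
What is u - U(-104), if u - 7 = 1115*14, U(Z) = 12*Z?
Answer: 16865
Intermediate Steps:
u = 15617 (u = 7 + 1115*14 = 7 + 15610 = 15617)
u - U(-104) = 15617 - 12*(-104) = 15617 - 1*(-1248) = 15617 + 1248 = 16865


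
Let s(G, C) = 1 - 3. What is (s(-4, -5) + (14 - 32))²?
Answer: 400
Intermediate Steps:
s(G, C) = -2
(s(-4, -5) + (14 - 32))² = (-2 + (14 - 32))² = (-2 - 18)² = (-20)² = 400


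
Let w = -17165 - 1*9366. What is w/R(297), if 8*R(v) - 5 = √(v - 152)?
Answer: 26531/3 - 26531*√145/15 ≈ -12455.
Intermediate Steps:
w = -26531 (w = -17165 - 9366 = -26531)
R(v) = 5/8 + √(-152 + v)/8 (R(v) = 5/8 + √(v - 152)/8 = 5/8 + √(-152 + v)/8)
w/R(297) = -26531/(5/8 + √(-152 + 297)/8) = -26531/(5/8 + √145/8)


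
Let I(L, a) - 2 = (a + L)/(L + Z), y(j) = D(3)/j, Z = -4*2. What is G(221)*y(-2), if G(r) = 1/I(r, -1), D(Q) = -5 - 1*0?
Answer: 1065/1292 ≈ 0.82430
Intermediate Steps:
D(Q) = -5 (D(Q) = -5 + 0 = -5)
Z = -8
y(j) = -5/j
I(L, a) = 2 + (L + a)/(-8 + L) (I(L, a) = 2 + (a + L)/(L - 8) = 2 + (L + a)/(-8 + L))
G(r) = (-8 + r)/(-17 + 3*r) (G(r) = 1/((-16 - 1 + 3*r)/(-8 + r)) = 1/((-17 + 3*r)/(-8 + r)) = (-8 + r)/(-17 + 3*r))
G(221)*y(-2) = ((-8 + 221)/(-17 + 3*221))*(-5/(-2)) = (213/(-17 + 663))*(-5*(-½)) = (213/646)*(5/2) = 1065/1292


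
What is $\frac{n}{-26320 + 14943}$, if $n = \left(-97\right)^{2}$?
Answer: $- \frac{9409}{11377} \approx -0.82702$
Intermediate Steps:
$n = 9409$
$\frac{n}{-26320 + 14943} = \frac{9409}{-26320 + 14943} = \frac{9409}{-11377} = 9409 \left(- \frac{1}{11377}\right) = - \frac{9409}{11377}$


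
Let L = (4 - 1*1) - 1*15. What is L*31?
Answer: -372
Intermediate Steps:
L = -12 (L = (4 - 1) - 15 = 3 - 15 = -12)
L*31 = -12*31 = -372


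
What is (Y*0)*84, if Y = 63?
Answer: 0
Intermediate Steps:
(Y*0)*84 = (63*0)*84 = 0*84 = 0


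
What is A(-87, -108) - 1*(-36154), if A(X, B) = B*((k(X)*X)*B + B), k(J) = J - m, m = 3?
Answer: 91376938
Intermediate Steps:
k(J) = -3 + J (k(J) = J - 1*3 = J - 3 = -3 + J)
A(X, B) = B*(B + B*X*(-3 + X)) (A(X, B) = B*(((-3 + X)*X)*B + B) = B*((X*(-3 + X))*B + B) = B*(B*X*(-3 + X) + B) = B*(B + B*X*(-3 + X)))
A(-87, -108) - 1*(-36154) = (-108)**2*(1 - 87*(-3 - 87)) - 1*(-36154) = 11664*(1 - 87*(-90)) + 36154 = 11664*(1 + 7830) + 36154 = 11664*7831 + 36154 = 91340784 + 36154 = 91376938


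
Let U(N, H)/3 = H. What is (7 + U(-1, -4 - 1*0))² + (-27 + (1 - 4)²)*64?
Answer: -1127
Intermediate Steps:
U(N, H) = 3*H
(7 + U(-1, -4 - 1*0))² + (-27 + (1 - 4)²)*64 = (7 + 3*(-4 - 1*0))² + (-27 + (1 - 4)²)*64 = (7 + 3*(-4 + 0))² + (-27 + (-3)²)*64 = (7 + 3*(-4))² + (-27 + 9)*64 = (7 - 12)² - 18*64 = (-5)² - 1152 = 25 - 1152 = -1127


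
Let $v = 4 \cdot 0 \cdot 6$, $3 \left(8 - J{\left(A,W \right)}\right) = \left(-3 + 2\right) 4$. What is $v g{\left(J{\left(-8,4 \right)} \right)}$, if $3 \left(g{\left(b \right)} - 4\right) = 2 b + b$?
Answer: $0$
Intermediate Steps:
$J{\left(A,W \right)} = \frac{28}{3}$ ($J{\left(A,W \right)} = 8 - \frac{\left(-3 + 2\right) 4}{3} = 8 - \frac{\left(-1\right) 4}{3} = 8 - - \frac{4}{3} = 8 + \frac{4}{3} = \frac{28}{3}$)
$v = 0$ ($v = 0 \cdot 6 = 0$)
$g{\left(b \right)} = 4 + b$ ($g{\left(b \right)} = 4 + \frac{2 b + b}{3} = 4 + \frac{3 b}{3} = 4 + b$)
$v g{\left(J{\left(-8,4 \right)} \right)} = 0 \left(4 + \frac{28}{3}\right) = 0 \cdot \frac{40}{3} = 0$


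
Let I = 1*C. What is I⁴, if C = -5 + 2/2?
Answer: 256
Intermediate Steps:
C = -4 (C = -5 + 2*(½) = -5 + 1 = -4)
I = -4 (I = 1*(-4) = -4)
I⁴ = (-4)⁴ = 256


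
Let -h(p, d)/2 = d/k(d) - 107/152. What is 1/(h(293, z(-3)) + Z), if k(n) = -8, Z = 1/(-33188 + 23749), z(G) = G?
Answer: 358682/235937 ≈ 1.5202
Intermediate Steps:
Z = -1/9439 (Z = 1/(-9439) = -1/9439 ≈ -0.00010594)
h(p, d) = 107/76 + d/4 (h(p, d) = -2*(d/(-8) - 107/152) = -2*(d*(-⅛) - 107*1/152) = -2*(-d/8 - 107/152) = -2*(-107/152 - d/8) = 107/76 + d/4)
1/(h(293, z(-3)) + Z) = 1/((107/76 + (¼)*(-3)) - 1/9439) = 1/((107/76 - ¾) - 1/9439) = 1/(25/38 - 1/9439) = 1/(235937/358682) = 358682/235937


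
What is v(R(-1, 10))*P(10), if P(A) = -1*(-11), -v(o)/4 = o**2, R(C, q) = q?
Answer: -4400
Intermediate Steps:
v(o) = -4*o**2
P(A) = 11
v(R(-1, 10))*P(10) = -4*10**2*11 = -4*100*11 = -400*11 = -4400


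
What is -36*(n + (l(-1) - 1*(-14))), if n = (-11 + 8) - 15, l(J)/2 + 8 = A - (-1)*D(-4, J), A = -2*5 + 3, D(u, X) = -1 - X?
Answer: 1224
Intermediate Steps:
A = -7 (A = -10 + 3 = -7)
l(J) = -32 - 2*J (l(J) = -16 + 2*(-7 - (-1)*(-1 - J)) = -16 + 2*(-7 - (1 + J)) = -16 + 2*(-7 + (-1 - J)) = -16 + 2*(-8 - J) = -16 + (-16 - 2*J) = -32 - 2*J)
n = -18 (n = -3 - 15 = -18)
-36*(n + (l(-1) - 1*(-14))) = -36*(-18 + ((-32 - 2*(-1)) - 1*(-14))) = -36*(-18 + ((-32 + 2) + 14)) = -36*(-18 + (-30 + 14)) = -36*(-18 - 16) = -36*(-34) = 1224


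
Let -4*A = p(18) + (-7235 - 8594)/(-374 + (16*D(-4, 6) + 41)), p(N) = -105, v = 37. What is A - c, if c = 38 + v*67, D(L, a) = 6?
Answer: -594265/237 ≈ -2507.4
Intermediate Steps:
c = 2517 (c = 38 + 37*67 = 38 + 2479 = 2517)
A = 2264/237 (A = -(-105 + (-7235 - 8594)/(-374 + (16*6 + 41)))/4 = -(-105 - 15829/(-374 + (96 + 41)))/4 = -(-105 - 15829/(-374 + 137))/4 = -(-105 - 15829/(-237))/4 = -(-105 - 15829*(-1/237))/4 = -(-105 + 15829/237)/4 = -1/4*(-9056/237) = 2264/237 ≈ 9.5527)
A - c = 2264/237 - 1*2517 = 2264/237 - 2517 = -594265/237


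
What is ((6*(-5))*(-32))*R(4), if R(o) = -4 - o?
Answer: -7680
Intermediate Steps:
((6*(-5))*(-32))*R(4) = ((6*(-5))*(-32))*(-4 - 1*4) = (-30*(-32))*(-4 - 4) = 960*(-8) = -7680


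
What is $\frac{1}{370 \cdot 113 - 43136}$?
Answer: $- \frac{1}{1326} \approx -0.00075415$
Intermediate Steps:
$\frac{1}{370 \cdot 113 - 43136} = \frac{1}{41810 - 43136} = \frac{1}{-1326} = - \frac{1}{1326}$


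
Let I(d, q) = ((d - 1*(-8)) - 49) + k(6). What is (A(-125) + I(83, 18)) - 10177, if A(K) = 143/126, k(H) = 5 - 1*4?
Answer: -1276741/126 ≈ -10133.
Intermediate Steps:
k(H) = 1 (k(H) = 5 - 4 = 1)
A(K) = 143/126 (A(K) = 143*(1/126) = 143/126)
I(d, q) = -40 + d (I(d, q) = ((d - 1*(-8)) - 49) + 1 = ((d + 8) - 49) + 1 = ((8 + d) - 49) + 1 = (-41 + d) + 1 = -40 + d)
(A(-125) + I(83, 18)) - 10177 = (143/126 + (-40 + 83)) - 10177 = (143/126 + 43) - 10177 = 5561/126 - 10177 = -1276741/126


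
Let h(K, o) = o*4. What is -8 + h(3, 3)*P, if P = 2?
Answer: 16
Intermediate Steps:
h(K, o) = 4*o
-8 + h(3, 3)*P = -8 + (4*3)*2 = -8 + 12*2 = -8 + 24 = 16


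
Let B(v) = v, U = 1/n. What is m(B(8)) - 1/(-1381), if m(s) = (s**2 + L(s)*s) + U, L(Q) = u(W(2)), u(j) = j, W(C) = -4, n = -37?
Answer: 1633760/51097 ≈ 31.974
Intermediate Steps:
U = -1/37 (U = 1/(-37) = -1/37 ≈ -0.027027)
L(Q) = -4
m(s) = -1/37 + s**2 - 4*s (m(s) = (s**2 - 4*s) - 1/37 = -1/37 + s**2 - 4*s)
m(B(8)) - 1/(-1381) = (-1/37 + 8**2 - 4*8) - 1/(-1381) = (-1/37 + 64 - 32) - 1*(-1/1381) = 1183/37 + 1/1381 = 1633760/51097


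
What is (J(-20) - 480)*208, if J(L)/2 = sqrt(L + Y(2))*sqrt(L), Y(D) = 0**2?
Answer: -108160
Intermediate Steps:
Y(D) = 0
J(L) = 2*L (J(L) = 2*(sqrt(L + 0)*sqrt(L)) = 2*(sqrt(L)*sqrt(L)) = 2*L)
(J(-20) - 480)*208 = (2*(-20) - 480)*208 = (-40 - 480)*208 = -520*208 = -108160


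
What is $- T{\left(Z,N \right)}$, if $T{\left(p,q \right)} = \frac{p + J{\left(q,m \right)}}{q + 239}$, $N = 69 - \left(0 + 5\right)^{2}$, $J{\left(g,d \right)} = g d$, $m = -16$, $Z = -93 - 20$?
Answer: $\frac{817}{283} \approx 2.8869$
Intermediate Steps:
$Z = -113$ ($Z = -93 - 20 = -113$)
$J{\left(g,d \right)} = d g$
$N = 44$ ($N = 69 - 5^{2} = 69 - 25 = 44$)
$T{\left(p,q \right)} = \frac{p - 16 q}{239 + q}$ ($T{\left(p,q \right)} = \frac{p - 16 q}{q + 239} = \frac{p - 16 q}{239 + q}$)
$- T{\left(Z,N \right)} = - \frac{-113 - 704}{239 + 44} = - \frac{-113 - 704}{283} = - \frac{-817}{283} = \left(-1\right) \left(- \frac{817}{283}\right) = \frac{817}{283}$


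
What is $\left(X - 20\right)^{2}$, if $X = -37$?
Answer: $3249$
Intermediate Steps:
$\left(X - 20\right)^{2} = \left(-37 - 20\right)^{2} = \left(-57\right)^{2} = 3249$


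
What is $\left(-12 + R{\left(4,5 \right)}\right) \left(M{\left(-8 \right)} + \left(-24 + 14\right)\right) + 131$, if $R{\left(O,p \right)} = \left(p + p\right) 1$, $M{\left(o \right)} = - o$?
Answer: $135$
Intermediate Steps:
$R{\left(O,p \right)} = 2 p$ ($R{\left(O,p \right)} = 2 p 1 = 2 p$)
$\left(-12 + R{\left(4,5 \right)}\right) \left(M{\left(-8 \right)} + \left(-24 + 14\right)\right) + 131 = \left(-12 + 2 \cdot 5\right) \left(\left(-1\right) \left(-8\right) + \left(-24 + 14\right)\right) + 131 = \left(-12 + 10\right) \left(8 - 10\right) + 131 = \left(-2\right) \left(-2\right) + 131 = 4 + 131 = 135$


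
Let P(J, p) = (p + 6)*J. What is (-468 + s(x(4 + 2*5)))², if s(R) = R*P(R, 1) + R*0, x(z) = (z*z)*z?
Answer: 2777952373088656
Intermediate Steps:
P(J, p) = J*(6 + p) (P(J, p) = (6 + p)*J = J*(6 + p))
x(z) = z³ (x(z) = z²*z = z³)
s(R) = 7*R² (s(R) = R*(R*(6 + 1)) + R*0 = R*(R*7) + 0 = R*(7*R) + 0 = 7*R² + 0 = 7*R²)
(-468 + s(x(4 + 2*5)))² = (-468 + 7*((4 + 2*5)³)²)² = (-468 + 7*((4 + 10)³)²)² = (-468 + 7*(14³)²)² = (-468 + 7*2744²)² = (-468 + 7*7529536)² = (-468 + 52706752)² = 52706284² = 2777952373088656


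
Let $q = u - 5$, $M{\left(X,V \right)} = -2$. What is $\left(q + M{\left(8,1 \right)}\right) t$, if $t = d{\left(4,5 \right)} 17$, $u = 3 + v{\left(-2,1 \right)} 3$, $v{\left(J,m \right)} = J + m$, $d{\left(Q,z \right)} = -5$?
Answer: $595$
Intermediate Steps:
$u = 0$ ($u = 3 + \left(-2 + 1\right) 3 = 3 - 3 = 0$)
$t = -85$ ($t = \left(-5\right) 17 = -85$)
$q = -5$ ($q = 0 - 5 = -5$)
$\left(q + M{\left(8,1 \right)}\right) t = \left(-5 - 2\right) \left(-85\right) = \left(-7\right) \left(-85\right) = 595$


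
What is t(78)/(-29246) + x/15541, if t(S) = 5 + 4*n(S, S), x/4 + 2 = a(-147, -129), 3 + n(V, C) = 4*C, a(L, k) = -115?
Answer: -32973509/454512086 ≈ -0.072547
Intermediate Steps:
n(V, C) = -3 + 4*C
x = -468 (x = -8 + 4*(-115) = -8 - 460 = -468)
t(S) = -7 + 16*S (t(S) = 5 + 4*(-3 + 4*S) = 5 + (-12 + 16*S) = -7 + 16*S)
t(78)/(-29246) + x/15541 = (-7 + 16*78)/(-29246) - 468/15541 = (-7 + 1248)*(-1/29246) - 468*1/15541 = 1241*(-1/29246) - 468/15541 = -1241/29246 - 468/15541 = -32973509/454512086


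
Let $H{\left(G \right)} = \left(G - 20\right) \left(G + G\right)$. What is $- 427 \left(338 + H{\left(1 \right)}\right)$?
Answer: $-128100$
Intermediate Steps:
$H{\left(G \right)} = 2 G \left(-20 + G\right)$ ($H{\left(G \right)} = \left(-20 + G\right) 2 G = 2 G \left(-20 + G\right)$)
$- 427 \left(338 + H{\left(1 \right)}\right) = - 427 \left(338 + 2 \cdot 1 \left(-20 + 1\right)\right) = - 427 \left(338 + 2 \cdot 1 \left(-19\right)\right) = - 427 \left(338 - 38\right) = \left(-427\right) 300 = -128100$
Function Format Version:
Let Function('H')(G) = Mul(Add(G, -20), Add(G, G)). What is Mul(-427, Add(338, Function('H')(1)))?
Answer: -128100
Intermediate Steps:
Function('H')(G) = Mul(2, G, Add(-20, G)) (Function('H')(G) = Mul(Add(-20, G), Mul(2, G)) = Mul(2, G, Add(-20, G)))
Mul(-427, Add(338, Function('H')(1))) = Mul(-427, Add(338, Mul(2, 1, Add(-20, 1)))) = Mul(-427, Add(338, Mul(2, 1, -19))) = Mul(-427, Add(338, -38)) = Mul(-427, 300) = -128100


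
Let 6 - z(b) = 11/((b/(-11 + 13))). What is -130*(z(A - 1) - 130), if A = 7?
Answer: 49790/3 ≈ 16597.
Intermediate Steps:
z(b) = 6 - 22/b (z(b) = 6 - 11/(b/(-11 + 13)) = 6 - 11/(b/2) = 6 - 11*2/b = 6 - 22/b)
-130*(z(A - 1) - 130) = -130*((6 - 22/(7 - 1)) - 130) = -130*((6 - 22/6) - 130) = -130*((6 - 22*⅙) - 130) = -130*((6 - 11/3) - 130) = -130*(7/3 - 130) = -130*(-383/3) = 49790/3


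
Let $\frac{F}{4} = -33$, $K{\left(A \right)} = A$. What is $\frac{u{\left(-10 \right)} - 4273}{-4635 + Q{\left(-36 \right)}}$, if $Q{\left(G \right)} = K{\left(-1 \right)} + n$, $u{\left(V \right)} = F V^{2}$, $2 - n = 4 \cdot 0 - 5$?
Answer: $\frac{17473}{4629} \approx 3.7747$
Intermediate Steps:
$n = 7$ ($n = 2 - \left(4 \cdot 0 - 5\right) = 2 - \left(0 - 5\right) = 2 - -5 = 2 + 5 = 7$)
$F = -132$ ($F = 4 \left(-33\right) = -132$)
$u{\left(V \right)} = - 132 V^{2}$
$Q{\left(G \right)} = 6$ ($Q{\left(G \right)} = -1 + 7 = 6$)
$\frac{u{\left(-10 \right)} - 4273}{-4635 + Q{\left(-36 \right)}} = \frac{- 132 \left(-10\right)^{2} - 4273}{-4635 + 6} = \frac{\left(-132\right) 100 - 4273}{-4629} = \left(-13200 - 4273\right) \left(- \frac{1}{4629}\right) = \left(-17473\right) \left(- \frac{1}{4629}\right) = \frac{17473}{4629}$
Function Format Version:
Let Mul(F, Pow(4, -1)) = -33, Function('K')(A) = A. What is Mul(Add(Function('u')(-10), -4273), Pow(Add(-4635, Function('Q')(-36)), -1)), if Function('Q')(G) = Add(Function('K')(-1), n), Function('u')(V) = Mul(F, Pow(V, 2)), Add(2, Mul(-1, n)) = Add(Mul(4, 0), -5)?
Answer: Rational(17473, 4629) ≈ 3.7747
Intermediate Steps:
n = 7 (n = Add(2, Mul(-1, Add(Mul(4, 0), -5))) = Add(2, Mul(-1, Add(0, -5))) = Add(2, Mul(-1, -5)) = Add(2, 5) = 7)
F = -132 (F = Mul(4, -33) = -132)
Function('u')(V) = Mul(-132, Pow(V, 2))
Function('Q')(G) = 6 (Function('Q')(G) = Add(-1, 7) = 6)
Mul(Add(Function('u')(-10), -4273), Pow(Add(-4635, Function('Q')(-36)), -1)) = Mul(Add(Mul(-132, Pow(-10, 2)), -4273), Pow(Add(-4635, 6), -1)) = Mul(Add(Mul(-132, 100), -4273), Pow(-4629, -1)) = Mul(Add(-13200, -4273), Rational(-1, 4629)) = Mul(-17473, Rational(-1, 4629)) = Rational(17473, 4629)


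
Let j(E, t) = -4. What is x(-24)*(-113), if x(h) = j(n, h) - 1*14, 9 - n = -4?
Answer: 2034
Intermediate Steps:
n = 13 (n = 9 - 1*(-4) = 9 + 4 = 13)
x(h) = -18 (x(h) = -4 - 1*14 = -4 - 14 = -18)
x(-24)*(-113) = -18*(-113) = 2034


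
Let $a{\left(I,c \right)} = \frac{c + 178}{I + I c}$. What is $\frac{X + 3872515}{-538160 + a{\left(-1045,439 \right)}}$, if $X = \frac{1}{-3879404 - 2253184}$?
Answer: $- \frac{248172232746658550}{34488276767931609} \approx -7.1958$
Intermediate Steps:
$a{\left(I,c \right)} = \frac{178 + c}{I + I c}$
$X = - \frac{1}{6132588}$ ($X = \frac{1}{-6132588} = - \frac{1}{6132588} \approx -1.6306 \cdot 10^{-7}$)
$\frac{X + 3872515}{-538160 + a{\left(-1045,439 \right)}} = \frac{- \frac{1}{6132588} + 3872515}{-538160 + \frac{178 + 439}{\left(-1045\right) \left(1 + 439\right)}} = \frac{23748539018819}{6132588 \left(-538160 - \frac{1}{1045} \cdot \frac{1}{440} \cdot 617\right)} = \frac{23748539018819}{6132588 \left(-538160 - \frac{1}{459800} \cdot 617\right)} = \frac{23748539018819}{6132588 \left(-538160 - \frac{617}{459800}\right)} = \frac{23748539018819}{6132588 \left(- \frac{247445968617}{459800}\right)} = \frac{23748539018819}{6132588} \left(- \frac{459800}{247445968617}\right) = - \frac{248172232746658550}{34488276767931609}$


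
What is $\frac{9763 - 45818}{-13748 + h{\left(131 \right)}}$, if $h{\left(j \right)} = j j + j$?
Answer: $- \frac{36055}{3544} \approx -10.174$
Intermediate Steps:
$h{\left(j \right)} = j + j^{2}$ ($h{\left(j \right)} = j^{2} + j = j + j^{2}$)
$\frac{9763 - 45818}{-13748 + h{\left(131 \right)}} = \frac{9763 - 45818}{-13748 + 131 \left(1 + 131\right)} = - \frac{36055}{-13748 + 131 \cdot 132} = - \frac{36055}{-13748 + 17292} = - \frac{36055}{3544}$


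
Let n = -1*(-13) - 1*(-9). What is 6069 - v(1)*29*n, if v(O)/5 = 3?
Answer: -3501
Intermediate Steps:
v(O) = 15 (v(O) = 5*3 = 15)
n = 22 (n = 13 + 9 = 22)
6069 - v(1)*29*n = 6069 - 15*29*22 = 6069 - 435*22 = 6069 - 1*9570 = 6069 - 9570 = -3501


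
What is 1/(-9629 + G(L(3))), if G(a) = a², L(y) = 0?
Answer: -1/9629 ≈ -0.00010385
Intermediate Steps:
1/(-9629 + G(L(3))) = 1/(-9629 + 0²) = 1/(-9629 + 0) = 1/(-9629) = -1/9629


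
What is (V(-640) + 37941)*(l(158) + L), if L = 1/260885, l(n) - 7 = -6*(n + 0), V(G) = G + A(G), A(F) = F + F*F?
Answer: -109553855280624/260885 ≈ -4.1993e+8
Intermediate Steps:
A(F) = F + F²
V(G) = G + G*(1 + G)
l(n) = 7 - 6*n (l(n) = 7 - 6*(n + 0) = 7 - 6*n)
L = 1/260885 ≈ 3.8331e-6
(V(-640) + 37941)*(l(158) + L) = (-640*(2 - 640) + 37941)*((7 - 6*158) + 1/260885) = (-640*(-638) + 37941)*((7 - 948) + 1/260885) = (408320 + 37941)*(-941 + 1/260885) = 446261*(-245492784/260885) = -109553855280624/260885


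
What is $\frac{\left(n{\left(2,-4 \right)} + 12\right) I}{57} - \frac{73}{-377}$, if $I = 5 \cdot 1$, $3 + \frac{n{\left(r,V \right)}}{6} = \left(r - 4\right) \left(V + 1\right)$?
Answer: $\frac{20237}{7163} \approx 2.8252$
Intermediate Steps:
$n{\left(r,V \right)} = -18 + 6 \left(1 + V\right) \left(-4 + r\right)$ ($n{\left(r,V \right)} = -18 + 6 \left(r - 4\right) \left(V + 1\right) = -18 + 6 \left(-4 + r\right) \left(1 + V\right) = -18 + 6 \left(1 + V\right) \left(-4 + r\right)$)
$I = 5$
$\frac{\left(n{\left(2,-4 \right)} + 12\right) I}{57} - \frac{73}{-377} = \frac{\left(\left(-42 - -96 + 6 \cdot 2 + 6 \left(-4\right) 2\right) + 12\right) 5}{57} - \frac{73}{-377} = \left(\left(-42 + 96 + 12 - 48\right) + 12\right) 5 \cdot \frac{1}{57} - - \frac{73}{377} = \left(18 + 12\right) 5 \cdot \frac{1}{57} + \frac{73}{377} = 30 \cdot 5 \cdot \frac{1}{57} + \frac{73}{377} = 150 \cdot \frac{1}{57} + \frac{73}{377} = \frac{50}{19} + \frac{73}{377} = \frac{20237}{7163}$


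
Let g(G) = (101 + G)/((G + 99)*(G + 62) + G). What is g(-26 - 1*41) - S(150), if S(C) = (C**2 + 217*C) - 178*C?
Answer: -6435484/227 ≈ -28350.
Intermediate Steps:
S(C) = C**2 + 39*C
g(G) = (101 + G)/(G + (62 + G)*(99 + G)) (g(G) = (101 + G)/((99 + G)*(62 + G) + G) = (101 + G)/((62 + G)*(99 + G) + G) = (101 + G)/(G + (62 + G)*(99 + G)))
g(-26 - 1*41) - S(150) = (101 + (-26 - 1*41))/(6138 + (-26 - 1*41)**2 + 162*(-26 - 1*41)) - 150*(39 + 150) = (101 + (-26 - 41))/(6138 + (-26 - 41)**2 + 162*(-26 - 41)) - 150*189 = (101 - 67)/(6138 + (-67)**2 + 162*(-67)) - 1*28350 = 34/(6138 + 4489 - 10854) - 28350 = 34/(-227) - 28350 = -1/227*34 - 28350 = -34/227 - 28350 = -6435484/227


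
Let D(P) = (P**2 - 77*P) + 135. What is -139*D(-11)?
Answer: -153317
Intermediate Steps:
D(P) = 135 + P**2 - 77*P
-139*D(-11) = -139*(135 + (-11)**2 - 77*(-11)) = -139*(135 + 121 + 847) = -139*1103 = -153317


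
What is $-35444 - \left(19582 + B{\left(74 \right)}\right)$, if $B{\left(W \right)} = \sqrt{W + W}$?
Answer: $-55026 - 2 \sqrt{37} \approx -55038.0$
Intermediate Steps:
$B{\left(W \right)} = \sqrt{2} \sqrt{W}$ ($B{\left(W \right)} = \sqrt{2 W} = \sqrt{2} \sqrt{W}$)
$-35444 - \left(19582 + B{\left(74 \right)}\right) = -35444 - \left(19582 + \sqrt{2} \sqrt{74}\right) = -35444 - \left(19582 + 2 \sqrt{37}\right) = -55026 - 2 \sqrt{37}$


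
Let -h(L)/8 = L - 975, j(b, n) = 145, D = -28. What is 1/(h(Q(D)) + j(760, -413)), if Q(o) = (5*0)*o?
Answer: 1/7945 ≈ 0.00012587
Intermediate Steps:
Q(o) = 0 (Q(o) = 0*o = 0)
h(L) = 7800 - 8*L (h(L) = -8*(L - 975) = -8*(-975 + L) = 7800 - 8*L)
1/(h(Q(D)) + j(760, -413)) = 1/((7800 - 8*0) + 145) = 1/((7800 + 0) + 145) = 1/(7800 + 145) = 1/7945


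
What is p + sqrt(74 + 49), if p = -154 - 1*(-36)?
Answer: -118 + sqrt(123) ≈ -106.91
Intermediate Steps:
p = -118 (p = -154 + 36 = -118)
p + sqrt(74 + 49) = -118 + sqrt(74 + 49) = -118 + sqrt(123)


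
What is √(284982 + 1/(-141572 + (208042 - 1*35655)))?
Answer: √270608711999765/30815 ≈ 533.84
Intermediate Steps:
√(284982 + 1/(-141572 + (208042 - 1*35655))) = √(284982 + 1/(-141572 + (208042 - 35655))) = √(284982 + 1/(-141572 + 172387)) = √(284982 + 1/30815) = √(8781720331/30815) = √270608711999765/30815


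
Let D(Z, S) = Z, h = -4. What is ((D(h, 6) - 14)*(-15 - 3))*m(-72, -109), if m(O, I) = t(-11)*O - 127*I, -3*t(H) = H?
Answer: 4399596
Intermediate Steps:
t(H) = -H/3
m(O, I) = -127*I + 11*O/3 (m(O, I) = (-⅓*(-11))*O - 127*I = 11*O/3 - 127*I = -127*I + 11*O/3)
((D(h, 6) - 14)*(-15 - 3))*m(-72, -109) = ((-4 - 14)*(-15 - 3))*(-127*(-109) + (11/3)*(-72)) = (-18*(-18))*(13843 - 264) = 324*13579 = 4399596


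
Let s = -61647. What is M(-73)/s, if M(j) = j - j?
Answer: 0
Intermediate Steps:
M(j) = 0
M(-73)/s = 0/(-61647) = 0*(-1/61647) = 0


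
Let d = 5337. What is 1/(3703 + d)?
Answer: 1/9040 ≈ 0.00011062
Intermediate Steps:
1/(3703 + d) = 1/(3703 + 5337) = 1/9040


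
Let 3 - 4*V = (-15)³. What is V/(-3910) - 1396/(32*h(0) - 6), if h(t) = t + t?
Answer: 5453293/23460 ≈ 232.45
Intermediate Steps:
V = 1689/2 (V = ¾ - ¼*(-15)³ = ¾ - ¼*(-3375) = ¾ + 3375/4 = 1689/2 ≈ 844.50)
h(t) = 2*t
V/(-3910) - 1396/(32*h(0) - 6) = (1689/2)/(-3910) - 1396/(32*(2*0) - 6) = (1689/2)*(-1/3910) - 1396/(32*0 - 6) = -1689/7820 - 1396/(0 - 6) = -1689/7820 - 1396/(-6) = -1689/7820 - 1396*(-⅙) = -1689/7820 + 698/3 = 5453293/23460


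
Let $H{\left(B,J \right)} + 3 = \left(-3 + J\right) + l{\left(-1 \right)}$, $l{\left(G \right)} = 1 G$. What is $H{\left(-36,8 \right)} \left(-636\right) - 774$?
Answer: $-1410$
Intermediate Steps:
$l{\left(G \right)} = G$
$H{\left(B,J \right)} = -7 + J$ ($H{\left(B,J \right)} = -3 + \left(\left(-3 + J\right) - 1\right) = -3 + \left(-4 + J\right) = -7 + J$)
$H{\left(-36,8 \right)} \left(-636\right) - 774 = \left(-7 + 8\right) \left(-636\right) - 774 = 1 \left(-636\right) - 774 = -636 - 774 = -1410$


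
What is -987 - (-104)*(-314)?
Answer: -33643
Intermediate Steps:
-987 - (-104)*(-314) = -987 - 104*314 = -987 - 32656 = -33643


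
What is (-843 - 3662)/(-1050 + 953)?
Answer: 4505/97 ≈ 46.443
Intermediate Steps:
(-843 - 3662)/(-1050 + 953) = -4505/(-97) = -4505*(-1/97) = 4505/97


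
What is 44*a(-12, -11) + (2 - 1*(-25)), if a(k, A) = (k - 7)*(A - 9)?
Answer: 16747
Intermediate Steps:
a(k, A) = (-9 + A)*(-7 + k) (a(k, A) = (-7 + k)*(-9 + A) = (-9 + A)*(-7 + k))
44*a(-12, -11) + (2 - 1*(-25)) = 44*(63 - 9*(-12) - 7*(-11) - 11*(-12)) + (2 - 1*(-25)) = 44*(63 + 108 + 77 + 132) + (2 + 25) = 44*380 + 27 = 16720 + 27 = 16747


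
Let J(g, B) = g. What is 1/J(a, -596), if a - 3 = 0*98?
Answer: ⅓ ≈ 0.33333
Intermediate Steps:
a = 3 (a = 3 + 0*98 = 3 + 0 = 3)
1/J(a, -596) = 1/3 = ⅓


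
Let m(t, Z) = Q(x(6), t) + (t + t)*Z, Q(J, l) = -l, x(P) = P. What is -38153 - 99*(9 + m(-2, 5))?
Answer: -37262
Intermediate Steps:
m(t, Z) = -t + 2*Z*t (m(t, Z) = -t + (t + t)*Z = -t + (2*t)*Z = -t + 2*Z*t)
-38153 - 99*(9 + m(-2, 5)) = -38153 - 99*(9 - 2*(-1 + 2*5)) = -38153 - 99*(9 - 2*(-1 + 10)) = -38153 - 99*(9 - 2*9) = -38153 - 99*(9 - 18) = -38153 - 99*(-9) = -38153 + 891 = -37262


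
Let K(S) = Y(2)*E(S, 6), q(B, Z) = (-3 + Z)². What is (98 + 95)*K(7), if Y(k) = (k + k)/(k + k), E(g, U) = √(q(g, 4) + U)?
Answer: 193*√7 ≈ 510.63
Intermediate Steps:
E(g, U) = √(1 + U) (E(g, U) = √((-3 + 4)² + U) = √(1² + U) = √(1 + U))
Y(k) = 1 (Y(k) = (2*k)/((2*k)) = (2*k)*(1/(2*k)) = 1)
K(S) = √7 (K(S) = 1*√(1 + 6) = 1*√7 = √7)
(98 + 95)*K(7) = (98 + 95)*√7 = 193*√7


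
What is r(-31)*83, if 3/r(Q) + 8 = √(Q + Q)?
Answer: -332/21 - 83*I*√62/42 ≈ -15.81 - 15.561*I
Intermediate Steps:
r(Q) = 3/(-8 + √2*√Q) (r(Q) = 3/(-8 + √(Q + Q)) = 3/(-8 + √(2*Q)) = 3/(-8 + √2*√Q))
r(-31)*83 = (3/(-8 + √2*√(-31)))*83 = (3/(-8 + √2*(I*√31)))*83 = (3/(-8 + I*√62))*83 = 249/(-8 + I*√62)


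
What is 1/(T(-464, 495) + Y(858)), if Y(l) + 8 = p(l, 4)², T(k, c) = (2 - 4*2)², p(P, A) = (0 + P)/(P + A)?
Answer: 185761/5385349 ≈ 0.034494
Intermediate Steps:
p(P, A) = P/(A + P)
T(k, c) = 36 (T(k, c) = (2 - 8)² = (-6)² = 36)
Y(l) = -8 + l²/(4 + l)² (Y(l) = -8 + (l/(4 + l))² = -8 + l²/(4 + l)²)
1/(T(-464, 495) + Y(858)) = 1/(36 + (-8 + 858²/(4 + 858)²)) = 1/(36 + (-8 + 736164/862²)) = 1/(36 + (-8 + 736164*(1/743044))) = 1/(36 + (-8 + 184041/185761)) = 1/(36 - 1302047/185761) = 1/(5385349/185761) = 185761/5385349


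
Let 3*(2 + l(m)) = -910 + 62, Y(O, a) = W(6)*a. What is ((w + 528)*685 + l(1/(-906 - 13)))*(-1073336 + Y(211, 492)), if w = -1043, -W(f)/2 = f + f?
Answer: 1149361736776/3 ≈ 3.8312e+11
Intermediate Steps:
W(f) = -4*f (W(f) = -2*(f + f) = -4*f)
Y(O, a) = -24*a (Y(O, a) = (-4*6)*a = -24*a)
l(m) = -854/3 (l(m) = -2 + (-910 + 62)/3 = -2 + (⅓)*(-848) = -2 - 848/3 = -854/3)
((w + 528)*685 + l(1/(-906 - 13)))*(-1073336 + Y(211, 492)) = ((-1043 + 528)*685 - 854/3)*(-1073336 - 24*492) = (-515*685 - 854/3)*(-1073336 - 11808) = (-352775 - 854/3)*(-1085144) = -1059179/3*(-1085144) = 1149361736776/3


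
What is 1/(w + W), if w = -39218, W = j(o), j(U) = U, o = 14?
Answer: -1/39204 ≈ -2.5508e-5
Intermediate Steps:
W = 14
1/(w + W) = 1/(-39218 + 14) = 1/(-39204) = -1/39204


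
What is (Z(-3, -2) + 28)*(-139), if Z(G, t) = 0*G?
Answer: -3892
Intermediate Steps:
Z(G, t) = 0
(Z(-3, -2) + 28)*(-139) = (0 + 28)*(-139) = 28*(-139) = -3892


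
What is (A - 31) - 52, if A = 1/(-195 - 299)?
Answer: -41003/494 ≈ -83.002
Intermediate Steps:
A = -1/494 (A = 1/(-494) = -1/494 ≈ -0.0020243)
(A - 31) - 52 = (-1/494 - 31) - 52 = -15315/494 - 52 = -41003/494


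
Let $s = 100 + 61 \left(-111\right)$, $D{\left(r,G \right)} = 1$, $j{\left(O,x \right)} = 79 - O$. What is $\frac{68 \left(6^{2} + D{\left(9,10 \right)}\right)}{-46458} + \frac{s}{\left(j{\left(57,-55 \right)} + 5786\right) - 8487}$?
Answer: $\frac{50530159}{20743497} \approx 2.436$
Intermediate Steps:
$s = -6671$ ($s = 100 - 6771 = -6671$)
$\frac{68 \left(6^{2} + D{\left(9,10 \right)}\right)}{-46458} + \frac{s}{\left(j{\left(57,-55 \right)} + 5786\right) - 8487} = \frac{68 \left(6^{2} + 1\right)}{-46458} - \frac{6671}{\left(\left(79 - 57\right) + 5786\right) - 8487} = 68 \left(36 + 1\right) \left(- \frac{1}{46458}\right) - \frac{6671}{\left(\left(79 - 57\right) + 5786\right) - 8487} = 68 \cdot 37 \left(- \frac{1}{46458}\right) - \frac{6671}{\left(22 + 5786\right) - 8487} = 2516 \left(- \frac{1}{46458}\right) - \frac{6671}{5808 - 8487} = - \frac{1258}{23229} - \frac{6671}{-2679} = - \frac{1258}{23229} - - \frac{6671}{2679} = - \frac{1258}{23229} + \frac{6671}{2679} = \frac{50530159}{20743497}$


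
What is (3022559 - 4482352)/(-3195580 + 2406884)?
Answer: 1459793/788696 ≈ 1.8509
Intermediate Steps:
(3022559 - 4482352)/(-3195580 + 2406884) = -1459793/(-788696) = -1459793*(-1/788696) = 1459793/788696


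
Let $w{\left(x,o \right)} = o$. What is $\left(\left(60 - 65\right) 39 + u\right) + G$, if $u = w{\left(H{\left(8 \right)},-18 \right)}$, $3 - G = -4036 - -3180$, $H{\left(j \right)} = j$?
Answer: $646$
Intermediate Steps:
$G = 859$ ($G = 3 - \left(-4036 - -3180\right) = 3 - \left(-4036 + 3180\right) = 3 - -856 = 3 + 856 = 859$)
$u = -18$
$\left(\left(60 - 65\right) 39 + u\right) + G = \left(\left(60 - 65\right) 39 - 18\right) + 859 = \left(\left(-5\right) 39 - 18\right) + 859 = \left(-195 - 18\right) + 859 = -213 + 859 = 646$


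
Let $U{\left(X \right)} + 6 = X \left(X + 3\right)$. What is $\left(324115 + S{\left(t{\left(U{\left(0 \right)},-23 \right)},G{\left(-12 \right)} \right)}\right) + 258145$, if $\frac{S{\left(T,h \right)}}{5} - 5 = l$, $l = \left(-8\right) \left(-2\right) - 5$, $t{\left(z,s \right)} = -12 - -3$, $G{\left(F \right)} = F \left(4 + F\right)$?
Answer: $582340$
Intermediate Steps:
$U{\left(X \right)} = -6 + X \left(3 + X\right)$ ($U{\left(X \right)} = -6 + X \left(X + 3\right) = -6 + X \left(3 + X\right)$)
$t{\left(z,s \right)} = -9$ ($t{\left(z,s \right)} = -12 + 3 = -9$)
$l = 11$ ($l = 16 - 5 = 11$)
$S{\left(T,h \right)} = 80$ ($S{\left(T,h \right)} = 25 + 5 \cdot 11 = 25 + 55 = 80$)
$\left(324115 + S{\left(t{\left(U{\left(0 \right)},-23 \right)},G{\left(-12 \right)} \right)}\right) + 258145 = \left(324115 + 80\right) + 258145 = 324195 + 258145 = 582340$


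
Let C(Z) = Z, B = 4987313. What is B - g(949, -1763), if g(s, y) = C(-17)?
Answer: 4987330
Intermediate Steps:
g(s, y) = -17
B - g(949, -1763) = 4987313 - 1*(-17) = 4987313 + 17 = 4987330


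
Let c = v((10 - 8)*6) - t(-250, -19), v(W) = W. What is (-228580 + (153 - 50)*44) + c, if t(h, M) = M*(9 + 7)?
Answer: -223732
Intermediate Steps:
t(h, M) = 16*M (t(h, M) = M*16 = 16*M)
c = 316 (c = (10 - 8)*6 - 16*(-19) = 2*6 - 1*(-304) = 12 + 304 = 316)
(-228580 + (153 - 50)*44) + c = (-228580 + (153 - 50)*44) + 316 = (-228580 + 103*44) + 316 = (-228580 + 4532) + 316 = -224048 + 316 = -223732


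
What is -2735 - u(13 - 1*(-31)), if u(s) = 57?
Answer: -2792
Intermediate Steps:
-2735 - u(13 - 1*(-31)) = -2735 - 1*57 = -2735 - 57 = -2792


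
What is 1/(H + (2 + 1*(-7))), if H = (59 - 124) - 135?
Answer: -1/205 ≈ -0.0048781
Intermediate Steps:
H = -200 (H = -65 - 135 = -200)
1/(H + (2 + 1*(-7))) = 1/(-200 + (2 + 1*(-7))) = 1/(-200 + (2 - 7)) = 1/(-200 - 5) = 1/(-205) = -1/205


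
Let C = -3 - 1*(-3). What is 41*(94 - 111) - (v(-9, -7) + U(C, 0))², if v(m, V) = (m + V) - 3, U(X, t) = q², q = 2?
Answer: -922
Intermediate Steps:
C = 0 (C = -3 + 3 = 0)
U(X, t) = 4 (U(X, t) = 2² = 4)
v(m, V) = -3 + V + m (v(m, V) = (V + m) - 3 = -3 + V + m)
41*(94 - 111) - (v(-9, -7) + U(C, 0))² = 41*(94 - 111) - ((-3 - 7 - 9) + 4)² = 41*(-17) - (-19 + 4)² = -697 - 1*(-15)² = -697 - 1*225 = -697 - 225 = -922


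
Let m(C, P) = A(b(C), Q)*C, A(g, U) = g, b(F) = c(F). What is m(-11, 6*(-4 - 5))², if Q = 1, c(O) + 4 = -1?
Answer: 3025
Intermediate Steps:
c(O) = -5 (c(O) = -4 - 1 = -5)
b(F) = -5
m(C, P) = -5*C
m(-11, 6*(-4 - 5))² = (-5*(-11))² = 55² = 3025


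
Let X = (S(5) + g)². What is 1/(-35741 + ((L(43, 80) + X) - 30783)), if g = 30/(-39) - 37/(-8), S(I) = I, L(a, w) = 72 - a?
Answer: -10816/718361679 ≈ -1.5056e-5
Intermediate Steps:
g = 401/104 (g = 30*(-1/39) - 37*(-⅛) = -10/13 + 37/8 = 401/104 ≈ 3.8558)
X = 848241/10816 (X = (5 + 401/104)² = (921/104)² = 848241/10816 ≈ 78.425)
1/(-35741 + ((L(43, 80) + X) - 30783)) = 1/(-35741 + (((72 - 1*43) + 848241/10816) - 30783)) = 1/(-35741 + (((72 - 43) + 848241/10816) - 30783)) = 1/(-35741 + ((29 + 848241/10816) - 30783)) = 1/(-35741 + (1161905/10816 - 30783)) = 1/(-35741 - 331787023/10816) = 1/(-718361679/10816) = -10816/718361679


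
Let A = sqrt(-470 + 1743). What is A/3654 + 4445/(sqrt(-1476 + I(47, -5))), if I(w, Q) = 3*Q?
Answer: sqrt(1273)/3654 - 635*I*sqrt(1491)/213 ≈ 0.0097644 - 115.12*I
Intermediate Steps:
A = sqrt(1273) ≈ 35.679
A/3654 + 4445/(sqrt(-1476 + I(47, -5))) = sqrt(1273)/3654 + 4445/(sqrt(-1476 + 3*(-5))) = sqrt(1273)*(1/3654) + 4445/(sqrt(-1476 - 15)) = sqrt(1273)/3654 + 4445/(sqrt(-1491)) = sqrt(1273)/3654 + 4445/((I*sqrt(1491))) = sqrt(1273)/3654 + 4445*(-I*sqrt(1491)/1491) = sqrt(1273)/3654 - 635*I*sqrt(1491)/213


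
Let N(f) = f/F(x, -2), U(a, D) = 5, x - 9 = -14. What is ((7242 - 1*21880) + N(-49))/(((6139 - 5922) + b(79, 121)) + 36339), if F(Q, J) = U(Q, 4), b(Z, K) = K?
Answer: -73239/183385 ≈ -0.39937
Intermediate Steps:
x = -5 (x = 9 - 14 = -5)
F(Q, J) = 5
N(f) = f/5
((7242 - 1*21880) + N(-49))/(((6139 - 5922) + b(79, 121)) + 36339) = ((7242 - 1*21880) + (⅕)*(-49))/(((6139 - 5922) + 121) + 36339) = ((7242 - 21880) - 49/5)/((217 + 121) + 36339) = (-14638 - 49/5)/(338 + 36339) = -73239/5/36677 = -73239/5*1/36677 = -73239/183385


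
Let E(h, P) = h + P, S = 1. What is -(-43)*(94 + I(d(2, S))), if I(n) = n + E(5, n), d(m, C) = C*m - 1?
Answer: 4343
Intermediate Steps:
E(h, P) = P + h
d(m, C) = -1 + C*m
I(n) = 5 + 2*n (I(n) = n + (n + 5) = n + (5 + n) = 5 + 2*n)
-(-43)*(94 + I(d(2, S))) = -(-43)*(94 + (5 + 2*(-1 + 1*2))) = -(-43)*(94 + (5 + 2*(-1 + 2))) = -(-43)*(94 + (5 + 2*1)) = -(-43)*(94 + (5 + 2)) = -(-43)*(94 + 7) = -(-43)*101 = -1*(-4343) = 4343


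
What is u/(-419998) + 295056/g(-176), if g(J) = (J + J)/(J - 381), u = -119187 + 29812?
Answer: 1078517240744/2309989 ≈ 4.6689e+5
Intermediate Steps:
u = -89375
g(J) = 2*J/(-381 + J) (g(J) = (2*J)/(-381 + J) = 2*J/(-381 + J))
u/(-419998) + 295056/g(-176) = -89375/(-419998) + 295056/((2*(-176)/(-381 - 176))) = -89375*(-1/419998) + 295056/((2*(-176)/(-557))) = 89375/419998 + 295056/((2*(-176)*(-1/557))) = 89375/419998 + 295056/(352/557) = 89375/419998 + 295056*(557/352) = 89375/419998 + 10271637/22 = 1078517240744/2309989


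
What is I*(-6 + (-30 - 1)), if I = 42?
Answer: -1554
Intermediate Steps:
I*(-6 + (-30 - 1)) = 42*(-6 + (-30 - 1)) = 42*(-6 - 31) = 42*(-37) = -1554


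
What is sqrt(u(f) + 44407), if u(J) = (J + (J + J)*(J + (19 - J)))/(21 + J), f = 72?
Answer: sqrt(42704143)/31 ≈ 210.80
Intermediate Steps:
u(J) = 39*J/(21 + J) (u(J) = (J + (2*J)*19)/(21 + J) = (J + 38*J)/(21 + J) = (39*J)/(21 + J) = 39*J/(21 + J))
sqrt(u(f) + 44407) = sqrt(39*72/(21 + 72) + 44407) = sqrt(39*72/93 + 44407) = sqrt(39*72*(1/93) + 44407) = sqrt(936/31 + 44407) = sqrt(1377553/31) = sqrt(42704143)/31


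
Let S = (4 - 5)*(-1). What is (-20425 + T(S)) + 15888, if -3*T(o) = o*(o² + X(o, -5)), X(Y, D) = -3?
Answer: -13609/3 ≈ -4536.3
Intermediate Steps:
S = 1 (S = -1*(-1) = 1)
T(o) = -o*(-3 + o²)/3 (T(o) = -o*(o² - 3)/3 = -o*(-3 + o²)/3)
(-20425 + T(S)) + 15888 = (-20425 + (1 - ⅓*1³)) + 15888 = (-20425 + (1 - ⅓*1)) + 15888 = (-20425 + (1 - ⅓)) + 15888 = (-20425 + ⅔) + 15888 = -61273/3 + 15888 = -13609/3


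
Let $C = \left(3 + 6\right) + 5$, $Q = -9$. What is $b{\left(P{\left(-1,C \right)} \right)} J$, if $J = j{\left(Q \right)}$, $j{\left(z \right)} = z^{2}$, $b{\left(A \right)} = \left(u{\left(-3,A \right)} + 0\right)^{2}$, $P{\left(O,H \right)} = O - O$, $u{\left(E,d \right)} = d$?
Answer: $0$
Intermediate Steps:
$C = 14$ ($C = 9 + 5 = 14$)
$P{\left(O,H \right)} = 0$
$b{\left(A \right)} = A^{2}$ ($b{\left(A \right)} = \left(A + 0\right)^{2} = A^{2}$)
$J = 81$ ($J = \left(-9\right)^{2} = 81$)
$b{\left(P{\left(-1,C \right)} \right)} J = 0^{2} \cdot 81 = 0 \cdot 81 = 0$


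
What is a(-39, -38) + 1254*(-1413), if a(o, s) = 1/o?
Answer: -69104179/39 ≈ -1.7719e+6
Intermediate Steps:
a(-39, -38) + 1254*(-1413) = 1/(-39) + 1254*(-1413) = -1/39 - 1771902 = -69104179/39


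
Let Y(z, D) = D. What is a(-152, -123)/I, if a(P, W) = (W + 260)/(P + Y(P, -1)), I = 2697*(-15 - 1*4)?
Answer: 137/7840179 ≈ 1.7474e-5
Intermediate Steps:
I = -51243 (I = 2697*(-15 - 4) = 2697*(-19) = -51243)
a(P, W) = (260 + W)/(-1 + P) (a(P, W) = (W + 260)/(P - 1) = (260 + W)/(-1 + P))
a(-152, -123)/I = ((260 - 123)/(-1 - 152))/(-51243) = (137/(-153))*(-1/51243) = -1/153*137*(-1/51243) = -137/153*(-1/51243) = 137/7840179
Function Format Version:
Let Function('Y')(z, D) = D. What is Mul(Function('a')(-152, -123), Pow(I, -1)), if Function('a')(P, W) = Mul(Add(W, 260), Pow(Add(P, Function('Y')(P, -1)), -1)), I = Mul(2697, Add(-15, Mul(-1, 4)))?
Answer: Rational(137, 7840179) ≈ 1.7474e-5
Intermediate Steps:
I = -51243 (I = Mul(2697, Add(-15, -4)) = Mul(2697, -19) = -51243)
Function('a')(P, W) = Mul(Pow(Add(-1, P), -1), Add(260, W)) (Function('a')(P, W) = Mul(Add(W, 260), Pow(Add(P, -1), -1)) = Mul(Add(260, W), Pow(Add(-1, P), -1)) = Mul(Pow(Add(-1, P), -1), Add(260, W)))
Mul(Function('a')(-152, -123), Pow(I, -1)) = Mul(Mul(Pow(Add(-1, -152), -1), Add(260, -123)), Pow(-51243, -1)) = Mul(Mul(Pow(-153, -1), 137), Rational(-1, 51243)) = Mul(Mul(Rational(-1, 153), 137), Rational(-1, 51243)) = Mul(Rational(-137, 153), Rational(-1, 51243)) = Rational(137, 7840179)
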